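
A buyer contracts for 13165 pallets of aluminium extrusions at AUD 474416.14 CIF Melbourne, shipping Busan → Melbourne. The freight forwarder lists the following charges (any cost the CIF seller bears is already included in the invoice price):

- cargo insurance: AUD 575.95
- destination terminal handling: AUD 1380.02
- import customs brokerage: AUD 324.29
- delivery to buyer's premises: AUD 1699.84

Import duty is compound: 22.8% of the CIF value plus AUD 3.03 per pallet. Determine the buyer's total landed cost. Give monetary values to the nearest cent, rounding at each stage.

CIF: the seller pays costs through ocean freight and marine insurance to the destination port.
Already in the invoice (seller's account under CIF): insurance — exclude.
The CIF price already equals the CIF value: 474416.14
Ad valorem component: 474416.14 × 22.8% = 108166.88
Specific component: 13165 × 3.03 = 39889.95
Import duty = 108166.88 + 39889.95 = 148056.83
Buyer bears: destination terminal 1380.02 + brokerage 324.29 + delivery 1699.84 + duty 148056.83 = 151460.98
Landed cost = invoice 474416.14 + 151460.98 = 625877.12

Total landed cost: AUD 625877.12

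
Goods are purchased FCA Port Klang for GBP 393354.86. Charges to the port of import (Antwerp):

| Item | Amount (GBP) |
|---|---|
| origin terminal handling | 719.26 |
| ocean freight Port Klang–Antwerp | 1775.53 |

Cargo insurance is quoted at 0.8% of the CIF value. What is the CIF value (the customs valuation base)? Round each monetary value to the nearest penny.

Let C be the CIF value. C = FCA price + pre-shipment costs + freight + 0.8% × C
C − 0.8% × C = 393354.86 + 719.26 + 1775.53
0.992 × C = 395849.65
C = 395849.65 / 0.992 = 399041.99
Insurance premium = 0.8% × 399041.99 = 3192.34

CIF value: GBP 399041.99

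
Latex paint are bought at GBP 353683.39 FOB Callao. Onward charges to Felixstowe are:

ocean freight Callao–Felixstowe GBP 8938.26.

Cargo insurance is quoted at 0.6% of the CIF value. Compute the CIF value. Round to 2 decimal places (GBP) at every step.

CIF value: GBP 364810.51

Let C be the CIF value. C = FOB price + freight + 0.6% × C
C − 0.6% × C = 353683.39 + 8938.26
0.994 × C = 362621.65
C = 362621.65 / 0.994 = 364810.51
Insurance premium = 0.6% × 364810.51 = 2188.86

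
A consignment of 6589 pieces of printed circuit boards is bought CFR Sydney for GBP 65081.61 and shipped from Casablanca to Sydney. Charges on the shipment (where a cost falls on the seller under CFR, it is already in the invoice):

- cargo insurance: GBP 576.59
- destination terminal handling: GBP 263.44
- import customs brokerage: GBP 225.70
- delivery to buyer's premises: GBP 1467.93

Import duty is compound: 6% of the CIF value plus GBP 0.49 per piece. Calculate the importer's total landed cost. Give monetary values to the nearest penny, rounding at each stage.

Total landed cost: GBP 74783.37

CFR: the seller pays costs through ocean freight to the destination port, but not insurance.
CIF value = CFR price + insurance = 65081.61 + 576.59 = 65658.20
Ad valorem component: 65658.20 × 6% = 3939.49
Specific component: 6589 × 0.49 = 3228.61
Import duty = 3939.49 + 3228.61 = 7168.10
Buyer bears: insurance 576.59 + destination terminal 263.44 + brokerage 225.70 + delivery 1467.93 + duty 7168.10 = 9701.76
Landed cost = invoice 65081.61 + 9701.76 = 74783.37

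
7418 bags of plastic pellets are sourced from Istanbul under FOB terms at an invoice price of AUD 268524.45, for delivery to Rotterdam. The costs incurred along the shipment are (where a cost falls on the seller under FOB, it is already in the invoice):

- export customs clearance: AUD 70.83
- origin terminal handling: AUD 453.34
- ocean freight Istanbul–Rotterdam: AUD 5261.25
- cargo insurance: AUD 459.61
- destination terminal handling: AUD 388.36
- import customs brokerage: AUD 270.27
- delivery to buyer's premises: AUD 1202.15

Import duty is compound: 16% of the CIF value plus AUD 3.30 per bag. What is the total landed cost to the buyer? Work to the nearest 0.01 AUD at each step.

Total landed cost: AUD 344464.74

FOB: the seller bears costs until goods are on board at the origin port; the buyer bears freight, insurance and all costs thereafter.
Already in the invoice (seller's account under FOB): export clearance, origin terminal — exclude.
CIF value = FOB price + freight + insurance = 268524.45 + 5261.25 + 459.61 = 274245.31
Ad valorem component: 274245.31 × 16% = 43879.25
Specific component: 7418 × 3.30 = 24479.40
Import duty = 43879.25 + 24479.40 = 68358.65
Buyer bears: freight 5261.25 + insurance 459.61 + destination terminal 388.36 + brokerage 270.27 + delivery 1202.15 + duty 68358.65 = 75940.29
Landed cost = invoice 268524.45 + 75940.29 = 344464.74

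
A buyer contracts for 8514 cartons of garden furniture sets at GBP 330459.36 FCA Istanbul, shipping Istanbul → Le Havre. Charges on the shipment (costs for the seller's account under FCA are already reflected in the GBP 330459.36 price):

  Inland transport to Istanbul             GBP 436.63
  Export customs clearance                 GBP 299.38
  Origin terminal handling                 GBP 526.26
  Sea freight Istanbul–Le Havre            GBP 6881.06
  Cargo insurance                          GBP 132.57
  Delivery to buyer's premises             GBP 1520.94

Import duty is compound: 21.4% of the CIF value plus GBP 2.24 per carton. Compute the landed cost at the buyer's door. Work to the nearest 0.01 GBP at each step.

FCA: the seller delivers export-cleared goods to the carrier; the buyer bears costs from that point.
Already in the invoice (seller's account under FCA): inland to port, export clearance — exclude.
CIF value = FCA price + origin terminal + freight + insurance = 330459.36 + 526.26 + 6881.06 + 132.57 = 337999.25
Ad valorem component: 337999.25 × 21.4% = 72331.84
Specific component: 8514 × 2.24 = 19071.36
Import duty = 72331.84 + 19071.36 = 91403.20
Buyer bears: origin terminal 526.26 + freight 6881.06 + insurance 132.57 + delivery 1520.94 + duty 91403.20 = 100464.03
Landed cost = invoice 330459.36 + 100464.03 = 430923.39

Total landed cost: GBP 430923.39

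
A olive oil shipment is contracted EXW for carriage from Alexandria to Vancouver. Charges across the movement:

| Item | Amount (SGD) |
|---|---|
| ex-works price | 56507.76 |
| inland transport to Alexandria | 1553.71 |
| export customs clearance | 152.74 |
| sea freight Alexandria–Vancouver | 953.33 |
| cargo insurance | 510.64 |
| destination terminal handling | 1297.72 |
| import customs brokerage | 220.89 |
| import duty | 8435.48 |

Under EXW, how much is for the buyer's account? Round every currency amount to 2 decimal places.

EXW: the seller makes goods available at their premises; the buyer bears all onward costs.
Seller's account: goods 56507.76 = 56507.76
Buyer's account: inland to port 1553.71 + export clearance 152.74 + freight 953.33 + insurance 510.64 + destination terminal 1297.72 + brokerage 220.89 + duty 8435.48 = 13124.51

Buyer's account: SGD 13124.51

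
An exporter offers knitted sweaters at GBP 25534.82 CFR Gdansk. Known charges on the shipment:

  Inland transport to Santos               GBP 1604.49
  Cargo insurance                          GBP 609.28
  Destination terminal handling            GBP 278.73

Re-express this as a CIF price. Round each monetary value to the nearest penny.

CIF price: GBP 26144.10

Not relevant to the conversion: inland to port — on the seller under both CFR and CIF; already in the CFR price and stays in the CIF price. destination terminal — on the buyer under both terms; not part of either seller's price.
From CFR to CIF, the seller additionally bears: insurance.
CIF price = 25534.82 + 609.28 = 26144.10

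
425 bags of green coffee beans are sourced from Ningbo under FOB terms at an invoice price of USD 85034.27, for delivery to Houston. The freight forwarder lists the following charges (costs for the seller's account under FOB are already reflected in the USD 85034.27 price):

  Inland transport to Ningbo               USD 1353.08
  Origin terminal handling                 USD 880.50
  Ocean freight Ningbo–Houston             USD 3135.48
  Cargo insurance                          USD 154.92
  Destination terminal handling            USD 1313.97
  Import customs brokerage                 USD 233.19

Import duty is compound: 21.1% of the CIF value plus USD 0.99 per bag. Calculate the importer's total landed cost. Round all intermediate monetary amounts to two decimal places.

Total landed cost: USD 108929.09

FOB: the seller bears costs until goods are on board at the origin port; the buyer bears freight, insurance and all costs thereafter.
Already in the invoice (seller's account under FOB): inland to port, origin terminal — exclude.
CIF value = FOB price + freight + insurance = 85034.27 + 3135.48 + 154.92 = 88324.67
Ad valorem component: 88324.67 × 21.1% = 18636.51
Specific component: 425 × 0.99 = 420.75
Import duty = 18636.51 + 420.75 = 19057.26
Buyer bears: freight 3135.48 + insurance 154.92 + destination terminal 1313.97 + brokerage 233.19 + duty 19057.26 = 23894.82
Landed cost = invoice 85034.27 + 23894.82 = 108929.09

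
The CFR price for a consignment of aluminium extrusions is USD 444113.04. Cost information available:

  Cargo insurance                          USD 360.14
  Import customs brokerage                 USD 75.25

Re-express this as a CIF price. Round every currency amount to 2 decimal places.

CIF price: USD 444473.18

Not relevant to the conversion: brokerage — on the buyer under both terms; not part of either seller's price.
From CFR to CIF, the seller additionally bears: insurance.
CIF price = 444113.04 + 360.14 = 444473.18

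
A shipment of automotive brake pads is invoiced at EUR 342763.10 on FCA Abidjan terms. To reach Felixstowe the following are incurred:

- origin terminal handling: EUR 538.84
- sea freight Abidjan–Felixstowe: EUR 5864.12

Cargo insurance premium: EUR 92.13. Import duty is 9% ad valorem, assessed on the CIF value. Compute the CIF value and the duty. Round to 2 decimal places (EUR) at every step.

CIF = FCA price + pre-shipment costs + freight + insurance
CIF = 342763.10 + 538.84 + 5864.12 + 92.13 = 349258.19
Import duty = 349258.19 × 9% = 31433.24

CIF value: EUR 349258.19; import duty: EUR 31433.24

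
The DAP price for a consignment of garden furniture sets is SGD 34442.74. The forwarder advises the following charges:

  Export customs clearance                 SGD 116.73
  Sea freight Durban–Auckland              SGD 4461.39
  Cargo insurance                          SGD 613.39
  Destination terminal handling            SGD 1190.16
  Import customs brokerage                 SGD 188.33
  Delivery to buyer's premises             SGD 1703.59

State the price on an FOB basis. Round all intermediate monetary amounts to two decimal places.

FOB price: SGD 26474.21

Not relevant to the conversion: export clearance — on the seller under both DAP and FOB; already in the DAP price and stays in the FOB price. brokerage — on the buyer under both terms; not part of either seller's price.
From DAP to FOB, the seller no longer bears: freight, insurance, destination terminal, delivery.
FOB price = 34442.74 − 4461.39 − 613.39 − 1190.16 − 1703.59 = 26474.21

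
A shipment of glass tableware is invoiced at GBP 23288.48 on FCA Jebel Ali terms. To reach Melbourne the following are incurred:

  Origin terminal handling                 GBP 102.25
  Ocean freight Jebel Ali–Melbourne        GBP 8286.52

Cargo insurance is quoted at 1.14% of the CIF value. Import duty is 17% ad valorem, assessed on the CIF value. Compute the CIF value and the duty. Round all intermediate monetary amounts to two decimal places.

Let C be the CIF value. C = FCA price + pre-shipment costs + freight + 1.14% × C
C − 1.14% × C = 23288.48 + 102.25 + 8286.52
0.9886 × C = 31677.25
C = 31677.25 / 0.9886 = 32042.53
Insurance premium = 1.14% × 32042.53 = 365.28
Import duty = 32042.53 × 17% = 5447.23

CIF value: GBP 32042.53; import duty: GBP 5447.23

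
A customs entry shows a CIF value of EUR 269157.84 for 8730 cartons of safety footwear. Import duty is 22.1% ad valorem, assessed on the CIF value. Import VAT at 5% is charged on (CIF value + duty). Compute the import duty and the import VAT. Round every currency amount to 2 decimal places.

Import duty = 269157.84 × 22.1% = 59483.88
VAT base = CIF + duty = 269157.84 + 59483.88 = 328641.72
Import VAT = 328641.72 × 5% = 16432.09

Import duty: EUR 59483.88; import VAT: EUR 16432.09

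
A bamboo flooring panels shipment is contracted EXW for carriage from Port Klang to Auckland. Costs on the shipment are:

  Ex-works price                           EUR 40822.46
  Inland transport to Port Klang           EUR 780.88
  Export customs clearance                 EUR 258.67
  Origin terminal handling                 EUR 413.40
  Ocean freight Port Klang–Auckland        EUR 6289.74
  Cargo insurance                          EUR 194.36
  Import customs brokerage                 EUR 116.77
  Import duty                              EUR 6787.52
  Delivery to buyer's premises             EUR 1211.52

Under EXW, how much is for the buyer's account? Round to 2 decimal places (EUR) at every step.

EXW: the seller makes goods available at their premises; the buyer bears all onward costs.
Seller's account: goods 40822.46 = 40822.46
Buyer's account: inland to port 780.88 + export clearance 258.67 + origin terminal 413.40 + freight 6289.74 + insurance 194.36 + brokerage 116.77 + duty 6787.52 + delivery 1211.52 = 16052.86

Buyer's account: EUR 16052.86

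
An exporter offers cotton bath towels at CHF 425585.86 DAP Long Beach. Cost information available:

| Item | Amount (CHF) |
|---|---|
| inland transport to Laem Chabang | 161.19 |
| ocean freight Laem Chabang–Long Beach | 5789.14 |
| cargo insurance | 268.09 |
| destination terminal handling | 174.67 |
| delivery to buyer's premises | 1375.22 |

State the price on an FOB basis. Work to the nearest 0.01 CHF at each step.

FOB price: CHF 417978.74

Not relevant to the conversion: inland to port — on the seller under both DAP and FOB; already in the DAP price and stays in the FOB price.
From DAP to FOB, the seller no longer bears: freight, insurance, destination terminal, delivery.
FOB price = 425585.86 − 5789.14 − 268.09 − 174.67 − 1375.22 = 417978.74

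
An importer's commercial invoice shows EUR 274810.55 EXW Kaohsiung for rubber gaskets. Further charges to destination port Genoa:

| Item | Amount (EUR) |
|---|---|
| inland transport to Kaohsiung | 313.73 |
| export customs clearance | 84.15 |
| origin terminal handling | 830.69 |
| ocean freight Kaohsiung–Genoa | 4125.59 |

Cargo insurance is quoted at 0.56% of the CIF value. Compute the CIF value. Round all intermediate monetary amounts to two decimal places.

CIF value: EUR 281742.47

Let C be the CIF value. C = EXW price + pre-shipment costs + freight + 0.56% × C
C − 0.56% × C = 274810.55 + 313.73 + 84.15 + 830.69 + 4125.59
0.9944 × C = 280164.71
C = 280164.71 / 0.9944 = 281742.47
Insurance premium = 0.56% × 281742.47 = 1577.76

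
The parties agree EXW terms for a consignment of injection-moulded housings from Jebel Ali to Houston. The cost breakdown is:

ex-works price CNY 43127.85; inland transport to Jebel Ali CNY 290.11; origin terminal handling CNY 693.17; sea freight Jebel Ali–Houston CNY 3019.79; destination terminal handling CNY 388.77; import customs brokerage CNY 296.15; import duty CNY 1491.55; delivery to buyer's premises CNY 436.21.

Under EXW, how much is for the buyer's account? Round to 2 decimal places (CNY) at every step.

EXW: the seller makes goods available at their premises; the buyer bears all onward costs.
Seller's account: goods 43127.85 = 43127.85
Buyer's account: inland to port 290.11 + origin terminal 693.17 + freight 3019.79 + destination terminal 388.77 + brokerage 296.15 + duty 1491.55 + delivery 436.21 = 6615.75

Buyer's account: CNY 6615.75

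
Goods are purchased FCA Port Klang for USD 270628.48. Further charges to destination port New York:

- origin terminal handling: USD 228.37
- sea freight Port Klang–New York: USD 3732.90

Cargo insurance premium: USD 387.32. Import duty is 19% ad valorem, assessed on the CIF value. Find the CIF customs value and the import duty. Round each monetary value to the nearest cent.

CIF value: USD 274977.07; import duty: USD 52245.64

CIF = FCA price + pre-shipment costs + freight + insurance
CIF = 270628.48 + 228.37 + 3732.90 + 387.32 = 274977.07
Import duty = 274977.07 × 19% = 52245.64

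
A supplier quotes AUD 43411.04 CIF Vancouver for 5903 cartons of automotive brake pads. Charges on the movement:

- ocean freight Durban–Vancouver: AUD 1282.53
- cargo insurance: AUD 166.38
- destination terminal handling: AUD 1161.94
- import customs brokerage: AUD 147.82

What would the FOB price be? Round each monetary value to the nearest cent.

Not relevant to the conversion: brokerage, destination terminal — on the buyer under both terms; not part of either seller's price.
From CIF to FOB, the seller no longer bears: freight, insurance.
FOB price = 43411.04 − 1282.53 − 166.38 = 41962.13

FOB price: AUD 41962.13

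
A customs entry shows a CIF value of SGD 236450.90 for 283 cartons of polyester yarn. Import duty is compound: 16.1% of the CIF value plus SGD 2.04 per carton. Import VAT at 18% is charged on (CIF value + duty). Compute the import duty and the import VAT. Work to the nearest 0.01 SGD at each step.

Import duty: SGD 38645.91; import VAT: SGD 49517.43

Ad valorem component: 236450.90 × 16.1% = 38068.59
Specific component: 283 × 2.04 = 577.32
Import duty = 38068.59 + 577.32 = 38645.91
VAT base = CIF + duty = 236450.90 + 38645.91 = 275096.81
Import VAT = 275096.81 × 18% = 49517.43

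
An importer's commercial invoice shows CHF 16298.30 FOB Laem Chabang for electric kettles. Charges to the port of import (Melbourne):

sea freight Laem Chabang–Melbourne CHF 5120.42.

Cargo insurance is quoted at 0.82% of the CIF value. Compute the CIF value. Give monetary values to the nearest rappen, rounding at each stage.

CIF value: CHF 21595.81

Let C be the CIF value. C = FOB price + freight + 0.82% × C
C − 0.82% × C = 16298.30 + 5120.42
0.9918 × C = 21418.72
C = 21418.72 / 0.9918 = 21595.81
Insurance premium = 0.82% × 21595.81 = 177.09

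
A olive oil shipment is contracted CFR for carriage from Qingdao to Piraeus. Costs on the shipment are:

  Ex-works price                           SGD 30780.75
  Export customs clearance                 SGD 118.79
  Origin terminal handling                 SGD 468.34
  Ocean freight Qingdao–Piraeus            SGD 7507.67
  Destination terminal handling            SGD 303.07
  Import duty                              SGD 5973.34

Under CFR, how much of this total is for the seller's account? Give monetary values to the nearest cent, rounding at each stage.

CFR: the seller pays costs through ocean freight to the destination port, but not insurance.
Seller's account: goods 30780.75 + export clearance 118.79 + origin terminal 468.34 + freight 7507.67 = 38875.55
Buyer's account: destination terminal 303.07 + duty 5973.34 = 6276.41

Seller's account: SGD 38875.55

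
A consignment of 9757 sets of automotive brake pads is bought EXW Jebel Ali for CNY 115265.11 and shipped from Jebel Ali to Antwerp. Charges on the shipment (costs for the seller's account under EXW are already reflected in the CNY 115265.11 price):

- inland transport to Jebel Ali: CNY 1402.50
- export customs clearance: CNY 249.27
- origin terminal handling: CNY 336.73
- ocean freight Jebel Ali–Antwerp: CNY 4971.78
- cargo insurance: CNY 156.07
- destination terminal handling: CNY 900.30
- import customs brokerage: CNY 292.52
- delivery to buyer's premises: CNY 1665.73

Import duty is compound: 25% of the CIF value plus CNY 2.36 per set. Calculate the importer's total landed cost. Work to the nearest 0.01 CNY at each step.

Total landed cost: CNY 178861.90

EXW: the seller makes goods available at their premises; the buyer bears all onward costs.
CIF value = EXW price + inland to port + export clearance + origin terminal + freight + insurance = 115265.11 + 1402.50 + 249.27 + 336.73 + 4971.78 + 156.07 = 122381.46
Ad valorem component: 122381.46 × 25% = 30595.37
Specific component: 9757 × 2.36 = 23026.52
Import duty = 30595.37 + 23026.52 = 53621.89
Buyer bears: inland to port 1402.50 + export clearance 249.27 + origin terminal 336.73 + freight 4971.78 + insurance 156.07 + destination terminal 900.30 + brokerage 292.52 + delivery 1665.73 + duty 53621.89 = 63596.79
Landed cost = invoice 115265.11 + 63596.79 = 178861.90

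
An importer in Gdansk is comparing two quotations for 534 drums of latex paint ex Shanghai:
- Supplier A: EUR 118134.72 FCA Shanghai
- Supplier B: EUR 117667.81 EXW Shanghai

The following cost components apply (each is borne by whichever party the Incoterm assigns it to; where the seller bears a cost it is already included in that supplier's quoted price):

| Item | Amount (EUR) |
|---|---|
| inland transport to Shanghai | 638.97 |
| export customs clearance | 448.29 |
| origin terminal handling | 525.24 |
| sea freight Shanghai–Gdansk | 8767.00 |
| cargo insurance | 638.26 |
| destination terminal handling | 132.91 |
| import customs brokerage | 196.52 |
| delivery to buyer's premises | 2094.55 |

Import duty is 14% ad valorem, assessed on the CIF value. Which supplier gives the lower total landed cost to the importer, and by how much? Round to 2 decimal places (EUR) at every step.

Supplier A (FCA):
CIF value = FCA price + origin terminal + freight + insurance = 118134.72 + 525.24 + 8767.00 + 638.26 = 128065.22
Import duty = 128065.22 × 14% = 17929.13
Buyer bears (A): 525.24 + 8767.00 + 638.26 + 132.91 + 196.52 + 2094.55 = 12354.48
Landed cost (A) = invoice 118134.72 + 12354.48 + duty 17929.13 = 148418.33
Supplier B (EXW):
CIF value = EXW price + inland to port + export clearance + origin terminal + freight + insurance = 117667.81 + 638.97 + 448.29 + 525.24 + 8767.00 + 638.26 = 128685.57
Import duty = 128685.57 × 14% = 18015.98
Buyer bears (B): 638.97 + 448.29 + 525.24 + 8767.00 + 638.26 + 132.91 + 196.52 + 2094.55 = 13441.74
Landed cost (B) = invoice 117667.81 + 13441.74 + duty 18015.98 = 149125.53
Difference = |148418.33 − 149125.53| = 707.20

Supplier A is cheaper by EUR 707.20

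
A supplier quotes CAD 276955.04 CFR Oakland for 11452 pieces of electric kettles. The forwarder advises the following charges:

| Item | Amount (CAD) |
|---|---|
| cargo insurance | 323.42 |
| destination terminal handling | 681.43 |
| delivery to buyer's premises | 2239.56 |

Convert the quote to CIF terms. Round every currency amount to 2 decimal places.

Not relevant to the conversion: delivery, destination terminal — on the buyer under both terms; not part of either seller's price.
From CFR to CIF, the seller additionally bears: insurance.
CIF price = 276955.04 + 323.42 = 277278.46

CIF price: CAD 277278.46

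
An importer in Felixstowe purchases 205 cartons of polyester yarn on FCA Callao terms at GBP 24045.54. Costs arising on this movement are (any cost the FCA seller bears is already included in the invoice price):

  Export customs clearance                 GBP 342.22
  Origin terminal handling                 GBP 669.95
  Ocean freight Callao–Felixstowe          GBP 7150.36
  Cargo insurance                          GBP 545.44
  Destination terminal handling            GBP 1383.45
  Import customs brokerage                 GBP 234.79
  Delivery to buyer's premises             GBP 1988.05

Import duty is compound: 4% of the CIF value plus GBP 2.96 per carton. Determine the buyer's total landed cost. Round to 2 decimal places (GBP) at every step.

Total landed cost: GBP 37920.83

FCA: the seller delivers export-cleared goods to the carrier; the buyer bears costs from that point.
Already in the invoice (seller's account under FCA): export clearance — exclude.
CIF value = FCA price + origin terminal + freight + insurance = 24045.54 + 669.95 + 7150.36 + 545.44 = 32411.29
Ad valorem component: 32411.29 × 4% = 1296.45
Specific component: 205 × 2.96 = 606.80
Import duty = 1296.45 + 606.80 = 1903.25
Buyer bears: origin terminal 669.95 + freight 7150.36 + insurance 545.44 + destination terminal 1383.45 + brokerage 234.79 + delivery 1988.05 + duty 1903.25 = 13875.29
Landed cost = invoice 24045.54 + 13875.29 = 37920.83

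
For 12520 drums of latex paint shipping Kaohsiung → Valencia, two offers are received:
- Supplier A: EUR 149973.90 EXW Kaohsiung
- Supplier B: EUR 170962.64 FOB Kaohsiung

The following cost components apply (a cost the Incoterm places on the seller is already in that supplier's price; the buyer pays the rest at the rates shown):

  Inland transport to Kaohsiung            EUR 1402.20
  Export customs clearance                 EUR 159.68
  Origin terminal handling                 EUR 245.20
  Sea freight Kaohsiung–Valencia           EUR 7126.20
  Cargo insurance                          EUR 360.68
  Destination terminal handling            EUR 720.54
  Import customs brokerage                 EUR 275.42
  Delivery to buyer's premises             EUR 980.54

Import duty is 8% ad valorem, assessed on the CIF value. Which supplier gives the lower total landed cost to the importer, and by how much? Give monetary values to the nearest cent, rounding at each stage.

Supplier A (EXW):
CIF value = EXW price + inland to port + export clearance + origin terminal + freight + insurance = 149973.90 + 1402.20 + 159.68 + 245.20 + 7126.20 + 360.68 = 159267.86
Import duty = 159267.86 × 8% = 12741.43
Buyer bears (A): 1402.20 + 159.68 + 245.20 + 7126.20 + 360.68 + 720.54 + 275.42 + 980.54 = 11270.46
Landed cost (A) = invoice 149973.90 + 11270.46 + duty 12741.43 = 173985.79
Supplier B (FOB):
CIF value = FOB price + freight + insurance = 170962.64 + 7126.20 + 360.68 = 178449.52
Import duty = 178449.52 × 8% = 14275.96
Buyer bears (B): 7126.20 + 360.68 + 720.54 + 275.42 + 980.54 = 9463.38
Landed cost (B) = invoice 170962.64 + 9463.38 + duty 14275.96 = 194701.98
Difference = |173985.79 − 194701.98| = 20716.19

Supplier A is cheaper by EUR 20716.19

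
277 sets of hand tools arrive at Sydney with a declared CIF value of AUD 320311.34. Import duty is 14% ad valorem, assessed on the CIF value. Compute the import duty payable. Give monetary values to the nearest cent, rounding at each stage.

Import duty = 320311.34 × 14% = 44843.59

Import duty: AUD 44843.59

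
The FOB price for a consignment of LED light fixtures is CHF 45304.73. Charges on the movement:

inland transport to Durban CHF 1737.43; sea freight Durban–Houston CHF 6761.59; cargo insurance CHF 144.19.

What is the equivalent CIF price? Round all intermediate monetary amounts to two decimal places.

Not relevant to the conversion: inland to port — on the seller under both FOB and CIF; already in the FOB price and stays in the CIF price.
From FOB to CIF, the seller additionally bears: freight, insurance.
CIF price = 45304.73 + 6761.59 + 144.19 = 52210.51

CIF price: CHF 52210.51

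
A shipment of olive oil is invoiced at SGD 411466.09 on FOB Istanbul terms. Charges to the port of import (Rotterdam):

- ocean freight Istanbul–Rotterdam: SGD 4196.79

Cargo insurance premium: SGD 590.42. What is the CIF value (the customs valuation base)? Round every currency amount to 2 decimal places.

CIF value: SGD 416253.30

CIF = FOB price + freight + insurance
CIF = 411466.09 + 4196.79 + 590.42 = 416253.30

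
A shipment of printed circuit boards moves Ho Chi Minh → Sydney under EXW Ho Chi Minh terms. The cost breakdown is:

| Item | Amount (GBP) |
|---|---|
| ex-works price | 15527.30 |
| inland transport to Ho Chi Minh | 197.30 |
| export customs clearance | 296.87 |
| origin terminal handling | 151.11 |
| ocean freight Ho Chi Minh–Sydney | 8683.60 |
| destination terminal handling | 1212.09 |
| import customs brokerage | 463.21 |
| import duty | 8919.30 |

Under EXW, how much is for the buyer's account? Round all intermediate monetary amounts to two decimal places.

EXW: the seller makes goods available at their premises; the buyer bears all onward costs.
Seller's account: goods 15527.30 = 15527.30
Buyer's account: inland to port 197.30 + export clearance 296.87 + origin terminal 151.11 + freight 8683.60 + destination terminal 1212.09 + brokerage 463.21 + duty 8919.30 = 19923.48

Buyer's account: GBP 19923.48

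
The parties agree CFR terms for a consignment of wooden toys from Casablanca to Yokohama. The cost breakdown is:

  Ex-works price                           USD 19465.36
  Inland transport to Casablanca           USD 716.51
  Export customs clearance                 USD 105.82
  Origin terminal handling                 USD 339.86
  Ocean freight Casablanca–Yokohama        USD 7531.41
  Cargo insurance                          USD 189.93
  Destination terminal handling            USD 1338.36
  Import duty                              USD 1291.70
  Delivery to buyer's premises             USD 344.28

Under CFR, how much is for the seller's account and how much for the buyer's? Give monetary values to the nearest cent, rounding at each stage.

Seller: USD 28158.96; buyer: USD 3164.27

CFR: the seller pays costs through ocean freight to the destination port, but not insurance.
Seller's account: goods 19465.36 + inland to port 716.51 + export clearance 105.82 + origin terminal 339.86 + freight 7531.41 = 28158.96
Buyer's account: insurance 189.93 + destination terminal 1338.36 + duty 1291.70 + delivery 344.28 = 3164.27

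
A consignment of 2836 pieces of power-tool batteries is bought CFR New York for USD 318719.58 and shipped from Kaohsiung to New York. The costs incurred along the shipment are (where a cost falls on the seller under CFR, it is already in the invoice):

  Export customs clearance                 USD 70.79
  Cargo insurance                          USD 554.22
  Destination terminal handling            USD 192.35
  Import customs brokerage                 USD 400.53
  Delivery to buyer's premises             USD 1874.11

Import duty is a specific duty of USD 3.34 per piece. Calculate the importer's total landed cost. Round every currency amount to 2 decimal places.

CFR: the seller pays costs through ocean freight to the destination port, but not insurance.
Already in the invoice (seller's account under CFR): export clearance — exclude.
CIF value = CFR price + insurance = 318719.58 + 554.22 = 319273.80
Import duty = 2836 × 3.34 = 9472.24
Buyer bears: insurance 554.22 + destination terminal 192.35 + brokerage 400.53 + delivery 1874.11 + duty 9472.24 = 12493.45
Landed cost = invoice 318719.58 + 12493.45 = 331213.03

Total landed cost: USD 331213.03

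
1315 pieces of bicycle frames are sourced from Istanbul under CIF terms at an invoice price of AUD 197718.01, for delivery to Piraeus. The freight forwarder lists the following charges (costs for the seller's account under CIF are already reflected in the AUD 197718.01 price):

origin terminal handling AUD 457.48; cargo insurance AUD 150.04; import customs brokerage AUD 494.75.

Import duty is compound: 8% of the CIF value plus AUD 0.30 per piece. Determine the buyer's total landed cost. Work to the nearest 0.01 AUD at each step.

Total landed cost: AUD 214424.70

CIF: the seller pays costs through ocean freight and marine insurance to the destination port.
Already in the invoice (seller's account under CIF): origin terminal, insurance — exclude.
The CIF price already equals the CIF value: 197718.01
Ad valorem component: 197718.01 × 8% = 15817.44
Specific component: 1315 × 0.30 = 394.50
Import duty = 15817.44 + 394.50 = 16211.94
Buyer bears: brokerage 494.75 + duty 16211.94 = 16706.69
Landed cost = invoice 197718.01 + 16706.69 = 214424.70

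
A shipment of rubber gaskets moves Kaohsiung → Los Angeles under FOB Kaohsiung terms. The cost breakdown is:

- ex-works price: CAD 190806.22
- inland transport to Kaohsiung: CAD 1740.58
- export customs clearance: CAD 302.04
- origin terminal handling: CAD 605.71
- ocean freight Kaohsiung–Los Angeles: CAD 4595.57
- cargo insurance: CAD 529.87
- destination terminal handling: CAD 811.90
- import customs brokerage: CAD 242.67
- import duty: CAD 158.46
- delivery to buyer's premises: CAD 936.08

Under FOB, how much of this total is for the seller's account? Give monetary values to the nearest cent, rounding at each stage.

FOB: the seller bears costs until goods are on board at the origin port; the buyer bears freight, insurance and all costs thereafter.
Seller's account: goods 190806.22 + inland to port 1740.58 + export clearance 302.04 + origin terminal 605.71 = 193454.55
Buyer's account: freight 4595.57 + insurance 529.87 + destination terminal 811.90 + brokerage 242.67 + duty 158.46 + delivery 936.08 = 7274.55

Seller's account: CAD 193454.55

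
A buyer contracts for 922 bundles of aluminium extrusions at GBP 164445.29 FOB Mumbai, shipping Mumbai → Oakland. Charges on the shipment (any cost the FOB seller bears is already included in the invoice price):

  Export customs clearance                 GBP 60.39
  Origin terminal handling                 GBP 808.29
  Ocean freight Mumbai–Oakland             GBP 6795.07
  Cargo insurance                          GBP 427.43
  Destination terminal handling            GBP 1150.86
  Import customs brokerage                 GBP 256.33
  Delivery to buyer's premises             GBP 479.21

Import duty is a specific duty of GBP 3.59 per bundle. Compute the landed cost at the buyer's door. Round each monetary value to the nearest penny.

FOB: the seller bears costs until goods are on board at the origin port; the buyer bears freight, insurance and all costs thereafter.
Already in the invoice (seller's account under FOB): export clearance, origin terminal — exclude.
CIF value = FOB price + freight + insurance = 164445.29 + 6795.07 + 427.43 = 171667.79
Import duty = 922 × 3.59 = 3309.98
Buyer bears: freight 6795.07 + insurance 427.43 + destination terminal 1150.86 + brokerage 256.33 + delivery 479.21 + duty 3309.98 = 12418.88
Landed cost = invoice 164445.29 + 12418.88 = 176864.17

Total landed cost: GBP 176864.17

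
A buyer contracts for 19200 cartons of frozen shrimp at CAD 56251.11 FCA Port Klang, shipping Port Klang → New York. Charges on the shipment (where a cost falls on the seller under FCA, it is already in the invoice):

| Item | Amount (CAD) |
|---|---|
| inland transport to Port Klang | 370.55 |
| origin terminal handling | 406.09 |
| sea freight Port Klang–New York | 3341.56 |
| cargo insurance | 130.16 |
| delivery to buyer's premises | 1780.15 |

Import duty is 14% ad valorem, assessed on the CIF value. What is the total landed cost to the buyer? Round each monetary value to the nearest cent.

Total landed cost: CAD 70327.12

FCA: the seller delivers export-cleared goods to the carrier; the buyer bears costs from that point.
Already in the invoice (seller's account under FCA): inland to port — exclude.
CIF value = FCA price + origin terminal + freight + insurance = 56251.11 + 406.09 + 3341.56 + 130.16 = 60128.92
Import duty = 60128.92 × 14% = 8418.05
Buyer bears: origin terminal 406.09 + freight 3341.56 + insurance 130.16 + delivery 1780.15 + duty 8418.05 = 14076.01
Landed cost = invoice 56251.11 + 14076.01 = 70327.12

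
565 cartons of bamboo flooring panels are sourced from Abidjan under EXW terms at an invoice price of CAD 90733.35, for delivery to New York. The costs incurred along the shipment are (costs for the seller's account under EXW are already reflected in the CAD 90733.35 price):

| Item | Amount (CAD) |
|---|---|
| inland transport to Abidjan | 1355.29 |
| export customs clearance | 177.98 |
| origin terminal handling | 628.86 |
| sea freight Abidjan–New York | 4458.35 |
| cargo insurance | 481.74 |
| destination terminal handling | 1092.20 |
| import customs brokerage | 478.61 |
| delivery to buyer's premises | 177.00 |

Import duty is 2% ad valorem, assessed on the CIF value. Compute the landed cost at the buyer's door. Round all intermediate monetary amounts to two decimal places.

EXW: the seller makes goods available at their premises; the buyer bears all onward costs.
CIF value = EXW price + inland to port + export clearance + origin terminal + freight + insurance = 90733.35 + 1355.29 + 177.98 + 628.86 + 4458.35 + 481.74 = 97835.57
Import duty = 97835.57 × 2% = 1956.71
Buyer bears: inland to port 1355.29 + export clearance 177.98 + origin terminal 628.86 + freight 4458.35 + insurance 481.74 + destination terminal 1092.20 + brokerage 478.61 + delivery 177.00 + duty 1956.71 = 10806.74
Landed cost = invoice 90733.35 + 10806.74 = 101540.09

Total landed cost: CAD 101540.09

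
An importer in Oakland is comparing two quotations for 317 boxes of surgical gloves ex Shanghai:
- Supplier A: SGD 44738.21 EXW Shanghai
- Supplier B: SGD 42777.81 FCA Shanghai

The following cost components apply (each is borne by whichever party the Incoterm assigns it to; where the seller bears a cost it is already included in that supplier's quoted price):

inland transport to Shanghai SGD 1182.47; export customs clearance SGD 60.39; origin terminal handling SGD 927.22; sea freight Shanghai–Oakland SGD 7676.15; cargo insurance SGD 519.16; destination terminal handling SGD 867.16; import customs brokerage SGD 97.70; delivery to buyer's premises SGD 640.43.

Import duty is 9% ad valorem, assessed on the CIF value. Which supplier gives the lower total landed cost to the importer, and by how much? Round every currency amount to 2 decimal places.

Supplier A (EXW):
CIF value = EXW price + inland to port + export clearance + origin terminal + freight + insurance = 44738.21 + 1182.47 + 60.39 + 927.22 + 7676.15 + 519.16 = 55103.60
Import duty = 55103.60 × 9% = 4959.32
Buyer bears (A): 1182.47 + 60.39 + 927.22 + 7676.15 + 519.16 + 867.16 + 97.70 + 640.43 = 11970.68
Landed cost (A) = invoice 44738.21 + 11970.68 + duty 4959.32 = 61668.21
Supplier B (FCA):
CIF value = FCA price + origin terminal + freight + insurance = 42777.81 + 927.22 + 7676.15 + 519.16 = 51900.34
Import duty = 51900.34 × 9% = 4671.03
Buyer bears (B): 927.22 + 7676.15 + 519.16 + 867.16 + 97.70 + 640.43 = 10727.82
Landed cost (B) = invoice 42777.81 + 10727.82 + duty 4671.03 = 58176.66
Difference = |61668.21 − 58176.66| = 3491.55

Supplier B is cheaper by SGD 3491.55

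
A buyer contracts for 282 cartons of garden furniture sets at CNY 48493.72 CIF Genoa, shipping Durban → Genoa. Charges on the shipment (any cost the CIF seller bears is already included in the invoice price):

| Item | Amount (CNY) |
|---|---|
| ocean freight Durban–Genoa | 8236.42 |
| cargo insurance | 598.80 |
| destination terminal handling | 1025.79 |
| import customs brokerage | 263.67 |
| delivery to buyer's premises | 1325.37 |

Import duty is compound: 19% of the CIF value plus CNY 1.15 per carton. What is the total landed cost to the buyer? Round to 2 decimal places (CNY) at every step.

CIF: the seller pays costs through ocean freight and marine insurance to the destination port.
Already in the invoice (seller's account under CIF): freight, insurance — exclude.
The CIF price already equals the CIF value: 48493.72
Ad valorem component: 48493.72 × 19% = 9213.81
Specific component: 282 × 1.15 = 324.30
Import duty = 9213.81 + 324.30 = 9538.11
Buyer bears: destination terminal 1025.79 + brokerage 263.67 + delivery 1325.37 + duty 9538.11 = 12152.94
Landed cost = invoice 48493.72 + 12152.94 = 60646.66

Total landed cost: CNY 60646.66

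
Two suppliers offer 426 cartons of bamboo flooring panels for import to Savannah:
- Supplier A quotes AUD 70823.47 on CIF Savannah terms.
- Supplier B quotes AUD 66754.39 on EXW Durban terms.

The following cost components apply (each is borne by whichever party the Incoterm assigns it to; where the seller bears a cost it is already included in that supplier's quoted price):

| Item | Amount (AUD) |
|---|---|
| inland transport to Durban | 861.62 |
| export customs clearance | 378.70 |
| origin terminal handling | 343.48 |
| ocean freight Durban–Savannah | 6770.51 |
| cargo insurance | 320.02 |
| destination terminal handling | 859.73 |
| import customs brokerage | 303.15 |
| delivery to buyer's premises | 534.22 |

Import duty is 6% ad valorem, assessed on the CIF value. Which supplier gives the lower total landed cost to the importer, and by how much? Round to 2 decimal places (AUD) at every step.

Supplier A is cheaper by AUD 4881.56

Supplier A (CIF):
The CIF price already equals the CIF value: 70823.47
Import duty = 70823.47 × 6% = 4249.41
Buyer bears (A): 859.73 + 303.15 + 534.22 = 1697.10
Landed cost (A) = invoice 70823.47 + 1697.10 + duty 4249.41 = 76769.98
Supplier B (EXW):
CIF value = EXW price + inland to port + export clearance + origin terminal + freight + insurance = 66754.39 + 861.62 + 378.70 + 343.48 + 6770.51 + 320.02 = 75428.72
Import duty = 75428.72 × 6% = 4525.72
Buyer bears (B): 861.62 + 378.70 + 343.48 + 6770.51 + 320.02 + 859.73 + 303.15 + 534.22 = 10371.43
Landed cost (B) = invoice 66754.39 + 10371.43 + duty 4525.72 = 81651.54
Difference = |76769.98 − 81651.54| = 4881.56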